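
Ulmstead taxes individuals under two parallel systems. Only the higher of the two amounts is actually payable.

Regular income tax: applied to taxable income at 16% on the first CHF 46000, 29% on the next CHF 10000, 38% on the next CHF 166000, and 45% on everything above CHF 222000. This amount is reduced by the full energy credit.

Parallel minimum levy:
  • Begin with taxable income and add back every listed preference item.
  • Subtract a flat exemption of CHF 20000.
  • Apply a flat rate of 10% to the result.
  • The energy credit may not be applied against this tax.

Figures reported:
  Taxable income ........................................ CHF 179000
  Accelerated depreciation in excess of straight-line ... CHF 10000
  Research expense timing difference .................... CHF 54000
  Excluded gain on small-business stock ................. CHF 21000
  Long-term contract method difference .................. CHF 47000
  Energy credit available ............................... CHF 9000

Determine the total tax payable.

CHF 48000

Regular income tax:
  CHF 46000 × 16% = CHF 7360
  CHF 10000 × 29% = CHF 2900
  CHF 123000 × 38% = CHF 46740
  → CHF 57000
  Less energy credit CHF 9000 → CHF 48000

Parallel minimum levy:
  Adjusted income: CHF 179000 + CHF 10000 + CHF 54000 + CHF 21000 + CHF 47000 = CHF 311000
  Less exemption CHF 20000 → base CHF 291000
  CHF 291000 × 10% = CHF 29100

CHF 48000 > CHF 29100, so the regular income tax governs.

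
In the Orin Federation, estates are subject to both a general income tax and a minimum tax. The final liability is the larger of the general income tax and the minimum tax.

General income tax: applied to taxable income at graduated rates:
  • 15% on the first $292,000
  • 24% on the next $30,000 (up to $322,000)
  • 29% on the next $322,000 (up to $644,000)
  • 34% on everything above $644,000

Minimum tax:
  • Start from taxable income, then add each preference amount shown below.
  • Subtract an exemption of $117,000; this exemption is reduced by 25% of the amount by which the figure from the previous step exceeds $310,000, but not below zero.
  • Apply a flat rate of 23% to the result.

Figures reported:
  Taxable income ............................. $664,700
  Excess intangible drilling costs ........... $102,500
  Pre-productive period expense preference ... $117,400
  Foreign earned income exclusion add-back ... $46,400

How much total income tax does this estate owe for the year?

$214,130

General income tax:
  $292,000 × 15% = $43,800
  $30,000 × 24% = $7,200
  $322,000 × 29% = $93,380
  $20,700 × 34% = $7,038
  → $151,418

Minimum tax:
  Adjusted income: $664,700 + $102,500 + $117,400 + $46,400 = $931,000
  Exemption: 25% × ($931,000 − $310,000) = $155,250 ≥ $117,000, so the exemption is fully phased out
  Base: $931,000 − $0 = $931,000
  $931,000 × 23% = $214,130

$214,130 > $151,418, so the minimum tax is the binding amount.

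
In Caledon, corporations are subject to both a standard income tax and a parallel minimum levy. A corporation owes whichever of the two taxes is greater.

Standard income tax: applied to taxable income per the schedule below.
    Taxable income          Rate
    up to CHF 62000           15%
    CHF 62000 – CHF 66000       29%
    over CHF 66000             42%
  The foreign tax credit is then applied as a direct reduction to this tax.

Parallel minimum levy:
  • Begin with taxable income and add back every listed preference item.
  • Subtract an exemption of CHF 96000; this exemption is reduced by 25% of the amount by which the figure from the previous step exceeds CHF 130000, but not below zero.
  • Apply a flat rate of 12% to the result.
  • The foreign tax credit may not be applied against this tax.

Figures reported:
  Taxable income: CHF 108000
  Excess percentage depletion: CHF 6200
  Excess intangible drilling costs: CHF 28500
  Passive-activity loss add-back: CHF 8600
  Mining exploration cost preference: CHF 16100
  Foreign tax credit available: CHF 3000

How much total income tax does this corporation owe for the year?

CHF 25100

Standard income tax:
  CHF 62000 × 15% = CHF 9300
  CHF 4000 × 29% = CHF 1160
  CHF 42000 × 42% = CHF 17640
  → CHF 28100
  Less foreign tax credit CHF 3000 → CHF 25100

Parallel minimum levy:
  Adjusted income: CHF 108000 + CHF 6200 + CHF 28500 + CHF 8600 + CHF 16100 = CHF 167400
  Exemption: CHF 96000 − 25% × (CHF 167400 − CHF 130000) = CHF 96000 − CHF 9350 = CHF 86650
  Base: CHF 167400 − CHF 86650 = CHF 80750
  CHF 80750 × 12% = CHF 9690

CHF 25100 > CHF 9690, so the standard income tax governs.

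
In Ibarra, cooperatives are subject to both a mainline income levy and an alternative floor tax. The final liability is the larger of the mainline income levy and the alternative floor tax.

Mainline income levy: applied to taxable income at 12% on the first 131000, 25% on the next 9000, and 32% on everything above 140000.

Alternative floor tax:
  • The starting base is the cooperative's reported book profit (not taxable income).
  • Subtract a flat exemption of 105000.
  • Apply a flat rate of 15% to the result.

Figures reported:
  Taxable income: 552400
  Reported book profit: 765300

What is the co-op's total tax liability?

Alternative floor tax:
  Base (reported book profit): 765300
  Less exemption 105000 → base 660300
  660300 × 15% = 99045

Mainline income levy:
  131000 × 12% = 15720
  9000 × 25% = 2250
  412400 × 32% = 131968
  → 149938

149938 > 99045, so the mainline income levy governs.

149938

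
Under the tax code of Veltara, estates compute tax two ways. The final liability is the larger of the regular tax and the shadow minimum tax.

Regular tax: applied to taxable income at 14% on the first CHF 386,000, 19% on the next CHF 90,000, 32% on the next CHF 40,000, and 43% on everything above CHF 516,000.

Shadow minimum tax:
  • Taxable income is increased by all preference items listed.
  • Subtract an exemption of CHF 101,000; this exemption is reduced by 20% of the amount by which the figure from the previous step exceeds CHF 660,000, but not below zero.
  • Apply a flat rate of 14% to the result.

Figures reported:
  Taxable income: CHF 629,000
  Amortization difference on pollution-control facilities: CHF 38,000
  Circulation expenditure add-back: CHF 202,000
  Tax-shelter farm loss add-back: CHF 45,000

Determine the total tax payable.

CHF 132,530

Regular tax:
  CHF 386,000 × 14% = CHF 54,040
  CHF 90,000 × 19% = CHF 17,100
  CHF 40,000 × 32% = CHF 12,800
  CHF 113,000 × 43% = CHF 48,590
  → CHF 132,530

Shadow minimum tax:
  Adjusted income: CHF 629,000 + CHF 38,000 + CHF 202,000 + CHF 45,000 = CHF 914,000
  Exemption: CHF 101,000 − 20% × (CHF 914,000 − CHF 660,000) = CHF 101,000 − CHF 50,800 = CHF 50,200
  Base: CHF 914,000 − CHF 50,200 = CHF 863,800
  CHF 863,800 × 14% = CHF 120,932

CHF 132,530 > CHF 120,932, so the regular tax governs.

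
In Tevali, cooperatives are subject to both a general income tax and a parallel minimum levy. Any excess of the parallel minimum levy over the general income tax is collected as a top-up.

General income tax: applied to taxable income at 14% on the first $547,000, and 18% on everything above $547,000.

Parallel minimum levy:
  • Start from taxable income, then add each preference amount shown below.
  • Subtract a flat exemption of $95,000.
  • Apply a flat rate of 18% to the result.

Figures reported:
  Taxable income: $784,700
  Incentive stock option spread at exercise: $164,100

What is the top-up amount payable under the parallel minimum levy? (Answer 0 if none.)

Parallel minimum levy:
  Adjusted income: $784,700 + $164,100 = $948,800
  Less exemption $95,000 → base $853,800
  $853,800 × 18% = $153,684

General income tax:
  $547,000 × 14% = $76,580
  $237,700 × 18% = $42,786
  → $119,366

Excess of parallel minimum levy over general income tax: $153,684 − $119,366 = $34,318.

$34,318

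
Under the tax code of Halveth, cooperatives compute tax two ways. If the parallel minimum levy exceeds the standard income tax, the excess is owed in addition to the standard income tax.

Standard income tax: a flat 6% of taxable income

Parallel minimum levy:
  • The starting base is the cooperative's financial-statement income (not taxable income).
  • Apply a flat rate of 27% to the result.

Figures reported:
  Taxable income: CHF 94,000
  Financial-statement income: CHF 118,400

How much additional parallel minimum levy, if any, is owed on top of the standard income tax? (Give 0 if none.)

CHF 26,328

Parallel minimum levy:
  Base (financial-statement income): CHF 118,400
  CHF 118,400 × 27% = CHF 31,968

Standard income tax:
  CHF 94,000 × 6% = CHF 5,640

Excess of parallel minimum levy over standard income tax: CHF 31,968 − CHF 5,640 = CHF 26,328.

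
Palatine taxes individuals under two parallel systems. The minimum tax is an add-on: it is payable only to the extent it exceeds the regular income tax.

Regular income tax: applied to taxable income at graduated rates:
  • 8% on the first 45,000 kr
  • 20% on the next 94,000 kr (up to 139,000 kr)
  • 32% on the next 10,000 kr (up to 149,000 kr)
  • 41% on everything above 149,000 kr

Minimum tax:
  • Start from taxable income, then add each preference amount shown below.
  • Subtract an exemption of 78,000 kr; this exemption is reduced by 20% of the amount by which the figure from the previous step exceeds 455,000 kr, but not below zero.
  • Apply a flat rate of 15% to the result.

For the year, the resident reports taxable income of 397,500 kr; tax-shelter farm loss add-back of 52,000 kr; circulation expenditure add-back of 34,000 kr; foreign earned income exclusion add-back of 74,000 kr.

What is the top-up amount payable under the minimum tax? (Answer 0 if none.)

Regular income tax:
  45,000 kr × 8% = 3,600 kr
  94,000 kr × 20% = 18,800 kr
  10,000 kr × 32% = 3,200 kr
  248,500 kr × 41% = 101,885 kr
  → 127,485 kr

Minimum tax:
  Adjusted income: 397,500 kr + 52,000 kr + 34,000 kr + 74,000 kr = 557,500 kr
  Exemption: 78,000 kr − 20% × (557,500 kr − 455,000 kr) = 78,000 kr − 20,500 kr = 57,500 kr
  Base: 557,500 kr − 57,500 kr = 500,000 kr
  500,000 kr × 15% = 75,000 kr

75,000 kr ≤ 127,485 kr, so no add-on is due.

0 kr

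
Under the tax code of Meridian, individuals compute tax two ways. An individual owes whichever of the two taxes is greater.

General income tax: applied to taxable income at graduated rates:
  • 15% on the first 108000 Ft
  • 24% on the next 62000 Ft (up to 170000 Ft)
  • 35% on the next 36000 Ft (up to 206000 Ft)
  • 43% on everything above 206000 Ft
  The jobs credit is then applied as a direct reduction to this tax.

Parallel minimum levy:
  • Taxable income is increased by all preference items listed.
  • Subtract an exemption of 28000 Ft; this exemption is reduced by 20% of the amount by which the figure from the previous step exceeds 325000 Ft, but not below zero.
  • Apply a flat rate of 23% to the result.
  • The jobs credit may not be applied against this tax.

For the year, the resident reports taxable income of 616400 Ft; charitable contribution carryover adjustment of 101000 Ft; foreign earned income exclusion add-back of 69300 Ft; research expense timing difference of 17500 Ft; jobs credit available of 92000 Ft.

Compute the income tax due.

184966 Ft

General income tax:
  108000 Ft × 15% = 16200 Ft
  62000 Ft × 24% = 14880 Ft
  36000 Ft × 35% = 12600 Ft
  410400 Ft × 43% = 176472 Ft
  → 220152 Ft
  Less jobs credit 92000 Ft → 128152 Ft

Parallel minimum levy:
  Adjusted income: 616400 Ft + 101000 Ft + 69300 Ft + 17500 Ft = 804200 Ft
  Exemption: 20% × (804200 Ft − 325000 Ft) = 95840 Ft ≥ 28000 Ft, so the exemption is fully phased out
  Base: 804200 Ft − 0 Ft = 804200 Ft
  804200 Ft × 23% = 184966 Ft

184966 Ft > 128152 Ft, so the parallel minimum levy is the binding amount.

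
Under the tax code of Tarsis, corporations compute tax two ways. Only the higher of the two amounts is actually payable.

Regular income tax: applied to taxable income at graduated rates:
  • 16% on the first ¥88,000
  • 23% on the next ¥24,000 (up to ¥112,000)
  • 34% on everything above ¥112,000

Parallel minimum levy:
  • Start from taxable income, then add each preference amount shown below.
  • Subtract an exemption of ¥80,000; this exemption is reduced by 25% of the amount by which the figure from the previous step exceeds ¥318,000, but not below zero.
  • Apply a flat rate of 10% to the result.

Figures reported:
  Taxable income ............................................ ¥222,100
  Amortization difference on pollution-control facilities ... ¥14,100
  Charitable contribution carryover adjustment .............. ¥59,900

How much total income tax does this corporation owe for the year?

Regular income tax:
  ¥88,000 × 16% = ¥14,080
  ¥24,000 × 23% = ¥5,520
  ¥110,100 × 34% = ¥37,434
  → ¥57,034

Parallel minimum levy:
  Adjusted income: ¥222,100 + ¥14,100 + ¥59,900 = ¥296,100
  Exemption: ¥296,100 ≤ ¥318,000, so full ¥80,000 applies
  Base: ¥296,100 − ¥80,000 = ¥216,100
  ¥216,100 × 10% = ¥21,610

¥57,034 > ¥21,610, so the regular income tax governs.

¥57,034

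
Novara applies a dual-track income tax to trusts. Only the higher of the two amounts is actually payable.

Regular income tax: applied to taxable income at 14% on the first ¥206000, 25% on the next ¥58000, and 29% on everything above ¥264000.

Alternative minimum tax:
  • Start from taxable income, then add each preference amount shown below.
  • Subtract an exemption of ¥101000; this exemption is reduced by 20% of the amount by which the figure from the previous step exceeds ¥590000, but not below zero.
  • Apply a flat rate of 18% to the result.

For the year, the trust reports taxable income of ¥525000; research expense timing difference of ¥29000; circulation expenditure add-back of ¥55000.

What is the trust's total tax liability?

¥119030

Alternative minimum tax:
  Adjusted income: ¥525000 + ¥29000 + ¥55000 = ¥609000
  Exemption: ¥101000 − 20% × (¥609000 − ¥590000) = ¥101000 − ¥3800 = ¥97200
  Base: ¥609000 − ¥97200 = ¥511800
  ¥511800 × 18% = ¥92124

Regular income tax:
  ¥206000 × 14% = ¥28840
  ¥58000 × 25% = ¥14500
  ¥261000 × 29% = ¥75690
  → ¥119030

¥119030 > ¥92124, so the regular income tax governs.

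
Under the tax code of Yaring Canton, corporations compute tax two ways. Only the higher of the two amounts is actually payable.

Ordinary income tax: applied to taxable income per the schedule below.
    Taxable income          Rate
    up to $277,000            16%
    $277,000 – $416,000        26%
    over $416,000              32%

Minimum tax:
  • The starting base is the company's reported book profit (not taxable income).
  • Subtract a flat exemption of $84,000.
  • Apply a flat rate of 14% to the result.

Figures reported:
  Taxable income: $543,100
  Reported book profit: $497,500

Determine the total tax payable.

$121,132

Ordinary income tax:
  $277,000 × 16% = $44,320
  $139,000 × 26% = $36,140
  $127,100 × 32% = $40,672
  → $121,132

Minimum tax:
  Base (reported book profit): $497,500
  Less exemption $84,000 → base $413,500
  $413,500 × 14% = $57,890

$121,132 > $57,890, so the ordinary income tax governs.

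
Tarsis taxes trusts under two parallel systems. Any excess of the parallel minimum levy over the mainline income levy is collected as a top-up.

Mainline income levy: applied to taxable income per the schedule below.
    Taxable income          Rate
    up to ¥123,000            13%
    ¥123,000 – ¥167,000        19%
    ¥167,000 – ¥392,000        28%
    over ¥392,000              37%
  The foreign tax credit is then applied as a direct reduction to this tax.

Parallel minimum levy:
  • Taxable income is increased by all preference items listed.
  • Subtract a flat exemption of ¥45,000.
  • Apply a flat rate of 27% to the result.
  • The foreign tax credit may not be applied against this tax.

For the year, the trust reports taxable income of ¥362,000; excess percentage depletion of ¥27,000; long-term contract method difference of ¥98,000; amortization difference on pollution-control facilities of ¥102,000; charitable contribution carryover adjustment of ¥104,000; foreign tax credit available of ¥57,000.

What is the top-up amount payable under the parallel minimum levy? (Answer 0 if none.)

¥153,010

Parallel minimum levy:
  Adjusted income: ¥362,000 + ¥27,000 + ¥98,000 + ¥102,000 + ¥104,000 = ¥693,000
  Less exemption ¥45,000 → base ¥648,000
  ¥648,000 × 27% = ¥174,960

Mainline income levy:
  ¥123,000 × 13% = ¥15,990
  ¥44,000 × 19% = ¥8,360
  ¥195,000 × 28% = ¥54,600
  → ¥78,950
  Less foreign tax credit ¥57,000 → ¥21,950

Excess of parallel minimum levy over mainline income levy: ¥174,960 − ¥21,950 = ¥153,010.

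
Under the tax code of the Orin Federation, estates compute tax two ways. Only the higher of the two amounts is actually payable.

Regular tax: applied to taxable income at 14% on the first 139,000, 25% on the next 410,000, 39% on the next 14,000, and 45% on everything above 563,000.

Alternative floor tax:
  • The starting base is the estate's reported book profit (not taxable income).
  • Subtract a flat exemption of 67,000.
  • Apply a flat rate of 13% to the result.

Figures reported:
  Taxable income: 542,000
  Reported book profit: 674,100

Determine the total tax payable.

120,210

Regular tax:
  139,000 × 14% = 19,460
  403,000 × 25% = 100,750
  → 120,210

Alternative floor tax:
  Base (reported book profit): 674,100
  Less exemption 67,000 → base 607,100
  607,100 × 13% = 78,923

120,210 > 78,923, so the regular tax governs.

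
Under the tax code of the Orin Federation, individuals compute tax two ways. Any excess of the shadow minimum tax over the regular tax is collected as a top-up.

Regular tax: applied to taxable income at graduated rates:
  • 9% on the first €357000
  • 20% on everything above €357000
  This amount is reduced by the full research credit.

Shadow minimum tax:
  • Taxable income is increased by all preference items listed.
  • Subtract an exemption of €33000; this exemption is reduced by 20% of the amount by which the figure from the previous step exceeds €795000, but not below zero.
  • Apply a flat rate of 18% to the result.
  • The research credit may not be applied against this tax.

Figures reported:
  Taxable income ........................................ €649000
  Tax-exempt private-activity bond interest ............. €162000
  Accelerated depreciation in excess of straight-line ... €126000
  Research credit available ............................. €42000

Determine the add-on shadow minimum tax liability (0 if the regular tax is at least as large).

Regular tax:
  €357000 × 9% = €32130
  €292000 × 20% = €58400
  → €90530
  Less research credit €42000 → €48530

Shadow minimum tax:
  Adjusted income: €649000 + €162000 + €126000 = €937000
  Exemption: €33000 − 20% × (€937000 − €795000) = €33000 − €28400 = €4600
  Base: €937000 − €4600 = €932400
  €932400 × 18% = €167832

Excess of shadow minimum tax over regular tax: €167832 − €48530 = €119302.

€119302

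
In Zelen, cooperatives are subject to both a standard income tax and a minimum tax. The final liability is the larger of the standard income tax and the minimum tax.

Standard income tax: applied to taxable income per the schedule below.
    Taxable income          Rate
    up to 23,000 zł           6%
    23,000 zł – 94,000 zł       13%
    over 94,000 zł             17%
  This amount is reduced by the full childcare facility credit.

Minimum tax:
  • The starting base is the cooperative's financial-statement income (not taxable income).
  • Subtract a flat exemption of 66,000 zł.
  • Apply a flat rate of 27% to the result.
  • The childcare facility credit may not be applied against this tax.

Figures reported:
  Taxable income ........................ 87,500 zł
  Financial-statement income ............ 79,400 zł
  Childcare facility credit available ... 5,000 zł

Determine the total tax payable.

4,765 zł

Minimum tax:
  Base (financial-statement income): 79,400 zł
  Less exemption 66,000 zł → base 13,400 zł
  13,400 zł × 27% = 3,618 zł

Standard income tax:
  23,000 zł × 6% = 1,380 zł
  64,500 zł × 13% = 8,385 zł
  → 9,765 zł
  Less childcare facility credit 5,000 zł → 4,765 zł

4,765 zł > 3,618 zł, so the standard income tax governs.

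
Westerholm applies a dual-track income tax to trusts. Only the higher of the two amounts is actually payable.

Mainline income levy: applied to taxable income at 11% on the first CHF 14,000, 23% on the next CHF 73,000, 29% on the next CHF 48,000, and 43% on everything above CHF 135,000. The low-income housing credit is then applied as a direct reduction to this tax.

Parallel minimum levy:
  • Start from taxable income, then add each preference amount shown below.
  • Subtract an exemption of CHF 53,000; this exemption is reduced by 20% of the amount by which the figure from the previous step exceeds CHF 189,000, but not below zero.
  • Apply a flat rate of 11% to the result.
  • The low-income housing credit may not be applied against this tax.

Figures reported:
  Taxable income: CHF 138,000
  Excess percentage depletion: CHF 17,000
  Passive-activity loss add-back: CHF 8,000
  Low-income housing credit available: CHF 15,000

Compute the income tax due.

Parallel minimum levy:
  Adjusted income: CHF 138,000 + CHF 17,000 + CHF 8,000 = CHF 163,000
  Exemption: CHF 163,000 ≤ CHF 189,000, so full CHF 53,000 applies
  Base: CHF 163,000 − CHF 53,000 = CHF 110,000
  CHF 110,000 × 11% = CHF 12,100

Mainline income levy:
  CHF 14,000 × 11% = CHF 1,540
  CHF 73,000 × 23% = CHF 16,790
  CHF 48,000 × 29% = CHF 13,920
  CHF 3,000 × 43% = CHF 1,290
  → CHF 33,540
  Less low-income housing credit CHF 15,000 → CHF 18,540

CHF 18,540 > CHF 12,100, so the mainline income levy governs.

CHF 18,540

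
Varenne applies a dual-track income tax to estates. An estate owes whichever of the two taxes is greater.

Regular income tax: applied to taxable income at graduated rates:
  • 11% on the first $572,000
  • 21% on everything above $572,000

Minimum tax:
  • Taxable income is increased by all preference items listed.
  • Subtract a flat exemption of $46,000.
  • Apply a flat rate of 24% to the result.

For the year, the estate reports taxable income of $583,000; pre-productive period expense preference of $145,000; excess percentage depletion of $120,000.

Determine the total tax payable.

$192,480

Minimum tax:
  Adjusted income: $583,000 + $145,000 + $120,000 = $848,000
  Less exemption $46,000 → base $802,000
  $802,000 × 24% = $192,480

Regular income tax:
  $572,000 × 11% = $62,920
  $11,000 × 21% = $2,310
  → $65,230

$192,480 > $65,230, so the minimum tax is the binding amount.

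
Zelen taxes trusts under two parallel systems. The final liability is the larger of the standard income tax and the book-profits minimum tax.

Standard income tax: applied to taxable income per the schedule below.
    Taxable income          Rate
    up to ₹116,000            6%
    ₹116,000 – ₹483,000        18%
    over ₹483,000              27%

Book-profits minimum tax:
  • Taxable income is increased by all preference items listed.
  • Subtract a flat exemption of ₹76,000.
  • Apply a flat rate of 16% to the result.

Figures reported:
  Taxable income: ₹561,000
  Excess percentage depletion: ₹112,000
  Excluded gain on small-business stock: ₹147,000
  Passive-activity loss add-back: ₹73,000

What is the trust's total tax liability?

Book-profits minimum tax:
  Adjusted income: ₹561,000 + ₹112,000 + ₹147,000 + ₹73,000 = ₹893,000
  Less exemption ₹76,000 → base ₹817,000
  ₹817,000 × 16% = ₹130,720

Standard income tax:
  ₹116,000 × 6% = ₹6,960
  ₹367,000 × 18% = ₹66,060
  ₹78,000 × 27% = ₹21,060
  → ₹94,080

₹130,720 > ₹94,080, so the book-profits minimum tax is the binding amount.

₹130,720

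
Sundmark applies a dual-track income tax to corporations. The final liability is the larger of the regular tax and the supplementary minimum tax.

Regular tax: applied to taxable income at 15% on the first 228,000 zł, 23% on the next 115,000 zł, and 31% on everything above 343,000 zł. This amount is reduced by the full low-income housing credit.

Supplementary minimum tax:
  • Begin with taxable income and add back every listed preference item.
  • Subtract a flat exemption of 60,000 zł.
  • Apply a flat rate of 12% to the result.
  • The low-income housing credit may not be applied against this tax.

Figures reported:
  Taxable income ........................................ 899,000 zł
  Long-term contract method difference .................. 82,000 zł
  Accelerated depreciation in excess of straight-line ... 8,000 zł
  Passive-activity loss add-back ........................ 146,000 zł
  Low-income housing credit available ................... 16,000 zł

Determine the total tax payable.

217,010 zł

Regular tax:
  228,000 zł × 15% = 34,200 zł
  115,000 zł × 23% = 26,450 zł
  556,000 zł × 31% = 172,360 zł
  → 233,010 zł
  Less low-income housing credit 16,000 zł → 217,010 zł

Supplementary minimum tax:
  Adjusted income: 899,000 zł + 82,000 zł + 8,000 zł + 146,000 zł = 1,135,000 zł
  Less exemption 60,000 zł → base 1,075,000 zł
  1,075,000 zł × 12% = 129,000 zł

217,010 zł > 129,000 zł, so the regular tax governs.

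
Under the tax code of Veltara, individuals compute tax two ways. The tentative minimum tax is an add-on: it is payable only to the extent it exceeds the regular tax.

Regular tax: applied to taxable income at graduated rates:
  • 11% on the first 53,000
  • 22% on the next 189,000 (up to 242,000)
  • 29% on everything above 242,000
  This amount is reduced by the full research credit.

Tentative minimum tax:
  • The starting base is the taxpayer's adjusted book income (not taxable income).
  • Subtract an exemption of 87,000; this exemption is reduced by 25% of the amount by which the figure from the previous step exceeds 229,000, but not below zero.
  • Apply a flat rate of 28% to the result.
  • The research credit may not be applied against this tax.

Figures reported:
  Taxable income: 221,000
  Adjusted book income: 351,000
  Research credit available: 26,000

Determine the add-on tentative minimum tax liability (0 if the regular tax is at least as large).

Regular tax:
  53,000 × 11% = 5,830
  168,000 × 22% = 36,960
  → 42,790
  Less research credit 26,000 → 16,790

Tentative minimum tax:
  Base (adjusted book income): 351,000
  Exemption: 87,000 − 25% × (351,000 − 229,000) = 87,000 − 30,500 = 56,500
  Base: 351,000 − 56,500 = 294,500
  294,500 × 28% = 82,460

Excess of tentative minimum tax over regular tax: 82,460 − 16,790 = 65,670.

65,670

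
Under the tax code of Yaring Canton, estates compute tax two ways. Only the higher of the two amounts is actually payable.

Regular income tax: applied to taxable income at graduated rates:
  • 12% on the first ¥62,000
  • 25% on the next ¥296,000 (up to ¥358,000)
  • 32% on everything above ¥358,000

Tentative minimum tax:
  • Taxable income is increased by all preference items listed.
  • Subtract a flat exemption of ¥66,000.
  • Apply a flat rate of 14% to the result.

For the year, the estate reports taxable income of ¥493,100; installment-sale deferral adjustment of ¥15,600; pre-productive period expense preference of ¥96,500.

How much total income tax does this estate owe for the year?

Tentative minimum tax:
  Adjusted income: ¥493,100 + ¥15,600 + ¥96,500 = ¥605,200
  Less exemption ¥66,000 → base ¥539,200
  ¥539,200 × 14% = ¥75,488

Regular income tax:
  ¥62,000 × 12% = ¥7,440
  ¥296,000 × 25% = ¥74,000
  ¥135,100 × 32% = ¥43,232
  → ¥124,672

¥124,672 > ¥75,488, so the regular income tax governs.

¥124,672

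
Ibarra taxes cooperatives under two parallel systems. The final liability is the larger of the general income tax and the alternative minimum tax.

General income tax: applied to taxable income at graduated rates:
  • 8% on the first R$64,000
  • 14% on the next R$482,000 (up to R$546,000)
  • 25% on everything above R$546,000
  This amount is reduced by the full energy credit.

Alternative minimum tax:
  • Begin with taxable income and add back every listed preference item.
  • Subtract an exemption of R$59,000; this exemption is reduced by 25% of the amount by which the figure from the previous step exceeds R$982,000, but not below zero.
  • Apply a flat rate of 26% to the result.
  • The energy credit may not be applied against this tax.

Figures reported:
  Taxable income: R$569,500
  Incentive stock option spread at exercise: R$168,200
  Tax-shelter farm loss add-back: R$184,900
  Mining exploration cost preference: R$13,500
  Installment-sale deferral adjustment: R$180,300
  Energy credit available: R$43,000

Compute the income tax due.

General income tax:
  R$64,000 × 8% = R$5,120
  R$482,000 × 14% = R$67,480
  R$23,500 × 25% = R$5,875
  → R$78,475
  Less energy credit R$43,000 → R$35,475

Alternative minimum tax:
  Adjusted income: R$569,500 + R$168,200 + R$184,900 + R$13,500 + R$180,300 = R$1,116,400
  Exemption: R$59,000 − 25% × (R$1,116,400 − R$982,000) = R$59,000 − R$33,600 = R$25,400
  Base: R$1,116,400 − R$25,400 = R$1,091,000
  R$1,091,000 × 26% = R$283,660

R$283,660 > R$35,475, so the alternative minimum tax is the binding amount.

R$283,660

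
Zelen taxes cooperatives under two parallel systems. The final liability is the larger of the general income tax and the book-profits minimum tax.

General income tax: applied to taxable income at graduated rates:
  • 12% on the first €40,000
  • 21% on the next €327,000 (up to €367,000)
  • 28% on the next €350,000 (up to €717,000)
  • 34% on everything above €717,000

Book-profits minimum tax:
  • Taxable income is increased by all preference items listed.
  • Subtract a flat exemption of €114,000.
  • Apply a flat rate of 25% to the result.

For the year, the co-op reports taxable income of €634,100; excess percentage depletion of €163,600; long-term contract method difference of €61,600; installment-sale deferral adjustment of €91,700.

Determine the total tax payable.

€209,250

General income tax:
  €40,000 × 12% = €4,800
  €327,000 × 21% = €68,670
  €267,100 × 28% = €74,788
  → €148,258

Book-profits minimum tax:
  Adjusted income: €634,100 + €163,600 + €61,600 + €91,700 = €951,000
  Less exemption €114,000 → base €837,000
  €837,000 × 25% = €209,250

€209,250 > €148,258, so the book-profits minimum tax is the binding amount.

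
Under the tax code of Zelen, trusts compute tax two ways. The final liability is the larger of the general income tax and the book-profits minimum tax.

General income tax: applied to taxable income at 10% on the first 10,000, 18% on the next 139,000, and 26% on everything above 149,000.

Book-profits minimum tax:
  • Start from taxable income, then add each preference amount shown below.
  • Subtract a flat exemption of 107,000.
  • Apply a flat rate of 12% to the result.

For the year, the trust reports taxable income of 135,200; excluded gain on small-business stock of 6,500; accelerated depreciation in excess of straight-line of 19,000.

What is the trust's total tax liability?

Book-profits minimum tax:
  Adjusted income: 135,200 + 6,500 + 19,000 = 160,700
  Less exemption 107,000 → base 53,700
  53,700 × 12% = 6,444

General income tax:
  10,000 × 10% = 1,000
  125,200 × 18% = 22,536
  → 23,536

23,536 > 6,444, so the general income tax governs.

23,536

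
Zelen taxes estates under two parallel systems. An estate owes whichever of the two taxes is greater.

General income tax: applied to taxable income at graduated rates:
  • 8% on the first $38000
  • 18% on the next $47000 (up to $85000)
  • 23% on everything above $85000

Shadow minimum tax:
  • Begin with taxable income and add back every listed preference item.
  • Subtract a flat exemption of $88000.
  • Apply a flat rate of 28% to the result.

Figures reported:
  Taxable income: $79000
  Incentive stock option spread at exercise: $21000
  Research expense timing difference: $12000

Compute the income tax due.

$10420

Shadow minimum tax:
  Adjusted income: $79000 + $21000 + $12000 = $112000
  Less exemption $88000 → base $24000
  $24000 × 28% = $6720

General income tax:
  $38000 × 8% = $3040
  $41000 × 18% = $7380
  → $10420

$10420 > $6720, so the general income tax governs.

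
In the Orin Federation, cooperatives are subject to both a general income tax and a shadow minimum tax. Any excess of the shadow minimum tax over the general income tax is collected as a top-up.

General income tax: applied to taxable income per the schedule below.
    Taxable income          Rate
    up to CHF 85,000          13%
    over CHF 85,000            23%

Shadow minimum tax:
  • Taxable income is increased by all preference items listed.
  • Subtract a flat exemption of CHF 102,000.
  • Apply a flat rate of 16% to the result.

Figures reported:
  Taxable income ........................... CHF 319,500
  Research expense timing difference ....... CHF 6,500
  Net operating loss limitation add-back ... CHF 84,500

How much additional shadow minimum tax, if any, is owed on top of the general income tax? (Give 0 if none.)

CHF 0

Shadow minimum tax:
  Adjusted income: CHF 319,500 + CHF 6,500 + CHF 84,500 = CHF 410,500
  Less exemption CHF 102,000 → base CHF 308,500
  CHF 308,500 × 16% = CHF 49,360

General income tax:
  CHF 85,000 × 13% = CHF 11,050
  CHF 234,500 × 23% = CHF 53,935
  → CHF 64,985

CHF 49,360 ≤ CHF 64,985, so no add-on is due.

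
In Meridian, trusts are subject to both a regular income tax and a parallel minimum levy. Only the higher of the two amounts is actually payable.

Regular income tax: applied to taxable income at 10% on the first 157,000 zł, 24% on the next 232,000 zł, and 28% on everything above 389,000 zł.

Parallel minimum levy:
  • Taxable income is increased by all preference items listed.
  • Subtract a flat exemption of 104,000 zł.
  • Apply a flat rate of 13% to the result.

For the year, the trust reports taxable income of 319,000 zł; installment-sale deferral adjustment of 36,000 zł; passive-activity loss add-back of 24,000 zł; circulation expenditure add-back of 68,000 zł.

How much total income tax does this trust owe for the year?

54,580 zł

Regular income tax:
  157,000 zł × 10% = 15,700 zł
  162,000 zł × 24% = 38,880 zł
  → 54,580 zł

Parallel minimum levy:
  Adjusted income: 319,000 zł + 36,000 zł + 24,000 zł + 68,000 zł = 447,000 zł
  Less exemption 104,000 zł → base 343,000 zł
  343,000 zł × 13% = 44,590 zł

54,580 zł > 44,590 zł, so the regular income tax governs.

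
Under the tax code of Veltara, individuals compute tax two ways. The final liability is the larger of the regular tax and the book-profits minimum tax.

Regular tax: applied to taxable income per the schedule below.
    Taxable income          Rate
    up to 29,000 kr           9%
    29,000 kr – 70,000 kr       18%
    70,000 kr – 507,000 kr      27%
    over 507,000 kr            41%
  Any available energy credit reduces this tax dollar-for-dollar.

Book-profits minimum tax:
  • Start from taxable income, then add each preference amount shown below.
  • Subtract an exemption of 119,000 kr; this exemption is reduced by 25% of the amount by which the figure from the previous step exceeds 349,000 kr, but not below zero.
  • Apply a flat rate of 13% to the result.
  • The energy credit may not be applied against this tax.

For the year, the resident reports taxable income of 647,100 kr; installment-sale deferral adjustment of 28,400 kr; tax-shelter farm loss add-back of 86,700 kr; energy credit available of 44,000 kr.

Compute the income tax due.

Book-profits minimum tax:
  Adjusted income: 647,100 kr + 28,400 kr + 86,700 kr = 762,200 kr
  Exemption: 119,000 kr − 25% × (762,200 kr − 349,000 kr) = 119,000 kr − 103,300 kr = 15,700 kr
  Base: 762,200 kr − 15,700 kr = 746,500 kr
  746,500 kr × 13% = 97,045 kr

Regular tax:
  29,000 kr × 9% = 2,610 kr
  41,000 kr × 18% = 7,380 kr
  437,000 kr × 27% = 117,990 kr
  140,100 kr × 41% = 57,441 kr
  → 185,421 kr
  Less energy credit 44,000 kr → 141,421 kr

141,421 kr > 97,045 kr, so the regular tax governs.

141,421 kr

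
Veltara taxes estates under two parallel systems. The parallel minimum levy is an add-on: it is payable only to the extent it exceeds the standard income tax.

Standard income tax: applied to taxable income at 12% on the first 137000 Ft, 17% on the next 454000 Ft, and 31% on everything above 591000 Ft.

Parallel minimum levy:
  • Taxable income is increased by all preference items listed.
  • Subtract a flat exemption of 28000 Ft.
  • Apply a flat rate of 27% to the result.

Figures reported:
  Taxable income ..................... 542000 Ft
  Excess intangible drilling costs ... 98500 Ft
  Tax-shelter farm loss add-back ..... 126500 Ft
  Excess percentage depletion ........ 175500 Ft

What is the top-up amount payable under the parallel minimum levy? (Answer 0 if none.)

161625 Ft

Standard income tax:
  137000 Ft × 12% = 16440 Ft
  405000 Ft × 17% = 68850 Ft
  → 85290 Ft

Parallel minimum levy:
  Adjusted income: 542000 Ft + 98500 Ft + 126500 Ft + 175500 Ft = 942500 Ft
  Less exemption 28000 Ft → base 914500 Ft
  914500 Ft × 27% = 246915 Ft

Excess of parallel minimum levy over standard income tax: 246915 Ft − 85290 Ft = 161625 Ft.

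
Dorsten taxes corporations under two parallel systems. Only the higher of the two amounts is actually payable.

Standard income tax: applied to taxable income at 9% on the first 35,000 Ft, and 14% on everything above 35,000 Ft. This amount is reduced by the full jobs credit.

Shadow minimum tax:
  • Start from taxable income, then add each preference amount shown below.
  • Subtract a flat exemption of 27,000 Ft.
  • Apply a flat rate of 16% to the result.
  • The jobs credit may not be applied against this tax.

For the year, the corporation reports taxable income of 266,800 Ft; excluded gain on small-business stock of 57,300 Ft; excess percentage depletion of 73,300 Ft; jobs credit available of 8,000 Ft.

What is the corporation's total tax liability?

59,264 Ft

Standard income tax:
  35,000 Ft × 9% = 3,150 Ft
  231,800 Ft × 14% = 32,452 Ft
  → 35,602 Ft
  Less jobs credit 8,000 Ft → 27,602 Ft

Shadow minimum tax:
  Adjusted income: 266,800 Ft + 57,300 Ft + 73,300 Ft = 397,400 Ft
  Less exemption 27,000 Ft → base 370,400 Ft
  370,400 Ft × 16% = 59,264 Ft

59,264 Ft > 27,602 Ft, so the shadow minimum tax is the binding amount.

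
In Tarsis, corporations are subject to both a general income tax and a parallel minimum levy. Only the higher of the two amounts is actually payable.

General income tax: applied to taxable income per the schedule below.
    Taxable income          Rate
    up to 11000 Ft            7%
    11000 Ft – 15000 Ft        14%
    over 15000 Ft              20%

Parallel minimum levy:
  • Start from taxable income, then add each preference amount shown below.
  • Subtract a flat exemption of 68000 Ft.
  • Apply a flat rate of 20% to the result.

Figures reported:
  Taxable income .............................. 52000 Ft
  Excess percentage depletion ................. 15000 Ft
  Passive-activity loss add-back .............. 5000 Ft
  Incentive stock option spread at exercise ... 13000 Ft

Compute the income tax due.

Parallel minimum levy:
  Adjusted income: 52000 Ft + 15000 Ft + 5000 Ft + 13000 Ft = 85000 Ft
  Less exemption 68000 Ft → base 17000 Ft
  17000 Ft × 20% = 3400 Ft

General income tax:
  11000 Ft × 7% = 770 Ft
  4000 Ft × 14% = 560 Ft
  37000 Ft × 20% = 7400 Ft
  → 8730 Ft

8730 Ft > 3400 Ft, so the general income tax governs.

8730 Ft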